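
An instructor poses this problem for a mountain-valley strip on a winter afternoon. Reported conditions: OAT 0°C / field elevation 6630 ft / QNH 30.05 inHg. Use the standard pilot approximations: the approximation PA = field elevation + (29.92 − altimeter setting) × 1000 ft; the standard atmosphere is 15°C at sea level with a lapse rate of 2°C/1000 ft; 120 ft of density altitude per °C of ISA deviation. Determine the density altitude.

Pressure altitude = 6630 + (29.92 − 30.05) × 1000 = 6630 + (-130) = 6500 ft.
ISA temperature at 6500 ft = 15 − 2 × (6500/1000) = 2°C.
ISA deviation = 0 − 2 = -2°C.
Density altitude = 6500 + 120 × (-2) = 6260 ft.

6260 ft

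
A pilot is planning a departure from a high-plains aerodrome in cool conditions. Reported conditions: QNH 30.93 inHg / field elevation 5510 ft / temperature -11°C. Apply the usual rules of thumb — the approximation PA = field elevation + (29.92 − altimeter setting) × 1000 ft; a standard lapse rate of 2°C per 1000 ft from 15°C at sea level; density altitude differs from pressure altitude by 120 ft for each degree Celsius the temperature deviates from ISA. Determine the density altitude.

2460 ft

Pressure altitude = 5510 + (29.92 − 30.93) × 1000 = 5510 + (-1010) = 4500 ft.
ISA temperature at 4500 ft = 15 − 2 × (4500/1000) = 6°C.
ISA deviation = -11 − 6 = -17°C.
Density altitude = 4500 + 120 × (-17) = 2460 ft.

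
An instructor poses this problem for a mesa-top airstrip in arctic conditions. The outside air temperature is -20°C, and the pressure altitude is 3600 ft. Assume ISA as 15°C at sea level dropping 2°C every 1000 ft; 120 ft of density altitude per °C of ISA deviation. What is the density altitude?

264 ft

ISA temperature at 3600 ft = 15 − 2 × (3600/1000) = 7.8°C.
ISA deviation = -20 − 7.8 = -27.8°C.
Density altitude = 3600 + 120 × (-27.8) = 3600 + (-3336) = 264 ft.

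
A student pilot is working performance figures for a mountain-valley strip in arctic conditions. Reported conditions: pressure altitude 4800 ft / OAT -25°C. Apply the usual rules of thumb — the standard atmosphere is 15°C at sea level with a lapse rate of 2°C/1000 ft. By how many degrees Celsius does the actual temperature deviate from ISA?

ISA-30.4°C

ISA temperature at 4800 ft = 15 − 2 × (4800/1000) = 5.4°C.
Deviation = OAT − ISA = -25 − 5.4 = -30.4°C.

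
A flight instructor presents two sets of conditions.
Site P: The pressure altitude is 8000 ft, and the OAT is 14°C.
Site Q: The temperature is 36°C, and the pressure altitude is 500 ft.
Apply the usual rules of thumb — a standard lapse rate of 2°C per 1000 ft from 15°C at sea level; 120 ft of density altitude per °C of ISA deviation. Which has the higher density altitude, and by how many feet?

Site P by 6660 ft

Site P: ISA temp = -1°C, deviation +15°C, DA = 8000 + 120 × 15 = 9800 ft.
Site Q: ISA temp = 14°C, deviation +22°C, DA = 500 + 120 × 22 = 3140 ft.
Site P is higher by 9800 − 3140 = 6660 ft.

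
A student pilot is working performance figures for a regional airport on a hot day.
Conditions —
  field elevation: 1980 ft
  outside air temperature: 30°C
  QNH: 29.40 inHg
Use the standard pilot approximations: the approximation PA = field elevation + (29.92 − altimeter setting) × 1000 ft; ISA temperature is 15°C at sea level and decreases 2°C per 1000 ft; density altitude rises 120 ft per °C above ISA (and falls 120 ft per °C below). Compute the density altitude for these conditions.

4900 ft

Pressure altitude = 1980 + (29.92 − 29.40) × 1000 = 1980 + (+520) = 2500 ft.
ISA temperature at 2500 ft = 15 − 2 × (2500/1000) = 10°C.
ISA deviation = 30 − 10 = +20°C.
Density altitude = 2500 + 120 × (20) = 4900 ft.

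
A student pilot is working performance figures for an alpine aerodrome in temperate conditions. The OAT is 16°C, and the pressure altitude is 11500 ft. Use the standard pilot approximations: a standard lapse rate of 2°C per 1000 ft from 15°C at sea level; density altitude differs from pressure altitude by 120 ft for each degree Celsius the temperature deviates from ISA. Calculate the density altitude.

ISA temperature at 11500 ft = 15 − 2 × (11500/1000) = -8°C.
ISA deviation = 16 − (-8) = +24°C.
Density altitude = 11500 + 120 × (24) = 11500 + (+2880) = 14380 ft.

14380 ft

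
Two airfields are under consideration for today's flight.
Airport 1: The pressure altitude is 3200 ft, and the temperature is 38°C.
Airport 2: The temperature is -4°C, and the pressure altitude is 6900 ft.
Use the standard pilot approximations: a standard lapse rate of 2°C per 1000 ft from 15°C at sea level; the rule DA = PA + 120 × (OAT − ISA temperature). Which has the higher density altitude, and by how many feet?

Airport 1 by 452 ft

Airport 1: ISA temp = 8.6°C, deviation +29.4°C, DA = 3200 + 120 × 29.4 = 6728 ft.
Airport 2: ISA temp = 1.2°C, deviation -5.2°C, DA = 6900 + 120 × (-5.2) = 6276 ft.
Airport 1 is higher by 6728 − 6276 = 452 ft.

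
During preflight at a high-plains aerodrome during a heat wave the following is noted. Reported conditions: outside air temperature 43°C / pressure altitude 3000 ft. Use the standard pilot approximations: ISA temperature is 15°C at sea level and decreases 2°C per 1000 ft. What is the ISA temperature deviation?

ISA+34°C

ISA temperature at 3000 ft = 15 − 2 × (3000/1000) = 9°C.
Deviation = OAT − ISA = 43 − 9 = +34°C.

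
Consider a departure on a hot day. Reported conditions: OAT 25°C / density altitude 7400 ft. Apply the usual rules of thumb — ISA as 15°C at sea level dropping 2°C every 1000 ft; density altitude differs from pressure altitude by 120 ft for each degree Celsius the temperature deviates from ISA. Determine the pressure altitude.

5000 ft

DA = PA + 120 × (OAT − (15 − 2·PA/1000)) = PA + 120·OAT − 1800 + 0.24·PA = 1.24·PA + 120·OAT − 1800.
So 1.24·PA = 7400 − 120 × 25 + 1800 = 6200.
PA = 6200 / 1.24 = 5000 ft.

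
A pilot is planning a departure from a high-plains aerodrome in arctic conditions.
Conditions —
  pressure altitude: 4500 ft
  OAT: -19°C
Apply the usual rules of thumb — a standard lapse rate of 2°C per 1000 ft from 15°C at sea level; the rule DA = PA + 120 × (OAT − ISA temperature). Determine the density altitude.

1500 ft

ISA temperature at 4500 ft = 15 − 2 × (4500/1000) = 6°C.
ISA deviation = -19 − 6 = -25°C.
Density altitude = 4500 + 120 × (-25) = 4500 + (-3000) = 1500 ft.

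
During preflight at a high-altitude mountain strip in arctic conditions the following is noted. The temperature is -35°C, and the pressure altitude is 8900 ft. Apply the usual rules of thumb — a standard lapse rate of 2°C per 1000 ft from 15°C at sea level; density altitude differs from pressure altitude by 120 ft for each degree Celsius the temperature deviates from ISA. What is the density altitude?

ISA temperature at 8900 ft = 15 − 2 × (8900/1000) = -2.8°C.
ISA deviation = -35 − (-2.8) = -32.2°C.
Density altitude = 8900 + 120 × (-32.2) = 8900 + (-3864) = 5036 ft.

5036 ft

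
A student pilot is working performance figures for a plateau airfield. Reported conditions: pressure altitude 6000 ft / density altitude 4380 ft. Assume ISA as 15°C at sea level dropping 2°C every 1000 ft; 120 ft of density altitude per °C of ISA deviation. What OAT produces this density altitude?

Density altitude − pressure altitude = 4380 − 6000 = -1620 ft.
At 120 ft/°C that is an ISA deviation of -1620/120 = -13.5°C.
ISA temperature at 6000 ft = 15 − 2 × (6000/1000) = 3°C.
OAT = ISA + deviation = 3 + (-13.5) = -10.5°C.

-10.5°C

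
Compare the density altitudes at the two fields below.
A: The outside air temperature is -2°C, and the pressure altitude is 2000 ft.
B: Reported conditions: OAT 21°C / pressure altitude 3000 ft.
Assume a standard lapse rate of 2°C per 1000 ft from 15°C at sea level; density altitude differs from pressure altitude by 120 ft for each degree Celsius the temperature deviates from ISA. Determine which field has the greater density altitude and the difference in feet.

A: ISA temp = 11°C, deviation -13°C, DA = 2000 + 120 × (-13) = 440 ft.
B: ISA temp = 9°C, deviation +12°C, DA = 3000 + 120 × 12 = 4440 ft.
B is higher by 4440 − 440 = 4000 ft.

B by 4000 ft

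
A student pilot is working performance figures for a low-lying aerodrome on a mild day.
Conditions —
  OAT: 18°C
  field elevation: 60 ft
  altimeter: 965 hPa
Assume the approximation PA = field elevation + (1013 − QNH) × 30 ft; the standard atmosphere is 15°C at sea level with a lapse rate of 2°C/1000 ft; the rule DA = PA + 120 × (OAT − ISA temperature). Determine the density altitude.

2220 ft

Pressure altitude = 60 + (1013 − 965) × 30 = 60 + (+1440) = 1500 ft.
ISA temperature at 1500 ft = 15 − 2 × (1500/1000) = 12°C.
ISA deviation = 18 − 12 = +6°C.
Density altitude = 1500 + 120 × (6) = 2220 ft.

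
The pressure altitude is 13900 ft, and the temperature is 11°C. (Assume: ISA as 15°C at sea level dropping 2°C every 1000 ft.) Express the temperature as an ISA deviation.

ISA+23.8°C

ISA temperature at 13900 ft = 15 − 2 × (13900/1000) = -12.8°C.
Deviation = OAT − ISA = 11 − (-12.8) = +23.8°C.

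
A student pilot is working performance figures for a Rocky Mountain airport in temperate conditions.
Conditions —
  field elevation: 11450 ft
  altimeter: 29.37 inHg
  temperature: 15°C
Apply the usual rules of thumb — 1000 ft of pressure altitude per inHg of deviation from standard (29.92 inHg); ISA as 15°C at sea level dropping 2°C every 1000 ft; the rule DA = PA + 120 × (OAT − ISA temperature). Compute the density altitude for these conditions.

Pressure altitude = 11450 + (29.92 − 29.37) × 1000 = 11450 + (+550) = 12000 ft.
ISA temperature at 12000 ft = 15 − 2 × (12000/1000) = -9°C.
ISA deviation = 15 − (-9) = +24°C.
Density altitude = 12000 + 120 × (24) = 14880 ft.

14880 ft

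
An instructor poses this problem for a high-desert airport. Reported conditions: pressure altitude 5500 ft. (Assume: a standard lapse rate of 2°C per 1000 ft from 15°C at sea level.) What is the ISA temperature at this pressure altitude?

4°C

ISA temperature = 15 − 2 × (5500/1000) = 15 − 11 = 4°C.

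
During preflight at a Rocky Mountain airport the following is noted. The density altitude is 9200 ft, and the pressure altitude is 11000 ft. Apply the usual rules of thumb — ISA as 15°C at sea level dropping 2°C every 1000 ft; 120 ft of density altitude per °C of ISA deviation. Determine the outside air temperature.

-22°C

Density altitude − pressure altitude = 9200 − 11000 = -1800 ft.
At 120 ft/°C that is an ISA deviation of -1800/120 = -15°C.
ISA temperature at 11000 ft = 15 − 2 × (11000/1000) = -7°C.
OAT = ISA + deviation = -7 + (-15) = -22°C.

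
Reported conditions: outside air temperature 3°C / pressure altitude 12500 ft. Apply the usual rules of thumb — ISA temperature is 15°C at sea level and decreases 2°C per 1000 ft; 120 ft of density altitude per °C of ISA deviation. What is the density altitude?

ISA temperature at 12500 ft = 15 − 2 × (12500/1000) = -10°C.
ISA deviation = 3 − (-10) = +13°C.
Density altitude = 12500 + 120 × (13) = 12500 + (+1560) = 14060 ft.

14060 ft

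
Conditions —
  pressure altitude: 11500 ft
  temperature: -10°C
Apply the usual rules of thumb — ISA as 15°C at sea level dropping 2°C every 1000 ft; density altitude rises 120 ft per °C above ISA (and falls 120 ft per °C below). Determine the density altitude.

ISA temperature at 11500 ft = 15 − 2 × (11500/1000) = -8°C.
ISA deviation = -10 − (-8) = -2°C.
Density altitude = 11500 + 120 × (-2) = 11500 + (-240) = 11260 ft.

11260 ft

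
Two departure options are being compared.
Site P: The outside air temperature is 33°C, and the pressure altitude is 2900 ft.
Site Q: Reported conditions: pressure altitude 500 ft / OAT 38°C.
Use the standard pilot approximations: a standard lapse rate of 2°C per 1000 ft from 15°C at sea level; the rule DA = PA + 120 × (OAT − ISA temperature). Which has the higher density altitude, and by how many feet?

Site P: ISA temp = 9.2°C, deviation +23.8°C, DA = 2900 + 120 × 23.8 = 5756 ft.
Site Q: ISA temp = 14°C, deviation +24°C, DA = 500 + 120 × 24 = 3380 ft.
Site P is higher by 5756 − 3380 = 2376 ft.

Site P by 2376 ft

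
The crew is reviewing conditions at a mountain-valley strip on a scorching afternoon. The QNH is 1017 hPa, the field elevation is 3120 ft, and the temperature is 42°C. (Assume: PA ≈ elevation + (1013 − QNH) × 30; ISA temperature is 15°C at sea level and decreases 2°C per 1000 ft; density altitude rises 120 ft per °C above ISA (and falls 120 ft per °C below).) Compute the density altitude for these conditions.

6960 ft

Pressure altitude = 3120 + (1013 − 1017) × 30 = 3120 + (-120) = 3000 ft.
ISA temperature at 3000 ft = 15 − 2 × (3000/1000) = 9°C.
ISA deviation = 42 − 9 = +33°C.
Density altitude = 3000 + 120 × (33) = 6960 ft.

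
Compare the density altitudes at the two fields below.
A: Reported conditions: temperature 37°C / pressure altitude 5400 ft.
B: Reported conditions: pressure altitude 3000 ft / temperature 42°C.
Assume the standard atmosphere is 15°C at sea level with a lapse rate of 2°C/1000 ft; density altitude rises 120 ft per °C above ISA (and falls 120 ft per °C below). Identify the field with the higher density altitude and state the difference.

A: ISA temp = 4.2°C, deviation +32.8°C, DA = 5400 + 120 × 32.8 = 9336 ft.
B: ISA temp = 9°C, deviation +33°C, DA = 3000 + 120 × 33 = 6960 ft.
A is higher by 9336 − 6960 = 2376 ft.

A by 2376 ft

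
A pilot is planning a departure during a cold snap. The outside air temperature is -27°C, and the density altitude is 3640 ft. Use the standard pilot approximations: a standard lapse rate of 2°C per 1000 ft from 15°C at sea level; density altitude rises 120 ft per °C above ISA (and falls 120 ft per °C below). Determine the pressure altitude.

7000 ft

DA = PA + 120 × (OAT − (15 − 2·PA/1000)) = PA + 120·OAT − 1800 + 0.24·PA = 1.24·PA + 120·OAT − 1800.
So 1.24·PA = 3640 − 120 × (-27) + 1800 = 8680.
PA = 8680 / 1.24 = 7000 ft.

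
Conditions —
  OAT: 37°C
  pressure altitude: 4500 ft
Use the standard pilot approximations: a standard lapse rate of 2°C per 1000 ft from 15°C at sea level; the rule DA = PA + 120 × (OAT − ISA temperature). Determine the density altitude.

ISA temperature at 4500 ft = 15 − 2 × (4500/1000) = 6°C.
ISA deviation = 37 − 6 = +31°C.
Density altitude = 4500 + 120 × (31) = 4500 + (+3720) = 8220 ft.

8220 ft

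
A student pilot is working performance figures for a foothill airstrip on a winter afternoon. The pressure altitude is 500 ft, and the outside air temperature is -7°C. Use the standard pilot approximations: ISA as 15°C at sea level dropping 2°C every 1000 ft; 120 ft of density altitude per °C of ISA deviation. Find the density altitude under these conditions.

-2020 ft

ISA temperature at 500 ft = 15 − 2 × (500/1000) = 14°C.
ISA deviation = -7 − 14 = -21°C.
Density altitude = 500 + 120 × (-21) = 500 + (-2520) = -2020 ft.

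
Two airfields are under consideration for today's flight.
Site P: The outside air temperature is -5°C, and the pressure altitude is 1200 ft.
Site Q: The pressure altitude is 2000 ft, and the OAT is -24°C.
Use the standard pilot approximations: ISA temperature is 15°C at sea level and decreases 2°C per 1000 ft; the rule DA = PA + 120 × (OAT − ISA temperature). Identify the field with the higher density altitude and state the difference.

Site P by 1288 ft

Site P: ISA temp = 12.6°C, deviation -17.6°C, DA = 1200 + 120 × (-17.6) = -912 ft.
Site Q: ISA temp = 11°C, deviation -35°C, DA = 2000 + 120 × (-35) = -2200 ft.
Site P is higher by -912 − (-2200) = 1288 ft.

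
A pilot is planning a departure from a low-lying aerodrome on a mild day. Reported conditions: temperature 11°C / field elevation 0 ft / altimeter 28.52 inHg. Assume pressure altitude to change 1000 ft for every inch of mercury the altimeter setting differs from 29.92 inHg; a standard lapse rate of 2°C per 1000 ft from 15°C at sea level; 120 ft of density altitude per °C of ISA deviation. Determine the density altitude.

Pressure altitude = 0 + (29.92 − 28.52) × 1000 = 0 + (+1400) = 1400 ft.
ISA temperature at 1400 ft = 15 − 2 × (1400/1000) = 12.2°C.
ISA deviation = 11 − 12.2 = -1.2°C.
Density altitude = 1400 + 120 × (-1.2) = 1256 ft.

1256 ft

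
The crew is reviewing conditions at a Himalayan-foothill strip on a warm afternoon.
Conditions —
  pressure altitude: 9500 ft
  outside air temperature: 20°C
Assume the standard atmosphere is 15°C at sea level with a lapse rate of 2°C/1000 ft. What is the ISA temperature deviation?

ISA temperature at 9500 ft = 15 − 2 × (9500/1000) = -4°C.
Deviation = OAT − ISA = 20 − (-4) = +24°C.

ISA+24°C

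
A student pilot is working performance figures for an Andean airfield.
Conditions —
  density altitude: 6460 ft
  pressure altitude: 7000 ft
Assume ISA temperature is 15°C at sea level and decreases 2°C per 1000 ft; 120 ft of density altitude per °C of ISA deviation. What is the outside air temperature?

Density altitude − pressure altitude = 6460 − 7000 = -540 ft.
At 120 ft/°C that is an ISA deviation of -540/120 = -4.5°C.
ISA temperature at 7000 ft = 15 − 2 × (7000/1000) = 1°C.
OAT = ISA + deviation = 1 + (-4.5) = -3.5°C.

-3.5°C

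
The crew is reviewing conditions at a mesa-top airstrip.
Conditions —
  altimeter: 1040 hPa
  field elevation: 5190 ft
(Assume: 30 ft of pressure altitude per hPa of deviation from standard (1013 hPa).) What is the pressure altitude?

Pressure correction = (1013 − 1040) × 30 = -810 ft.
Pressure altitude = 5190 + (-810) = 4380 ft.

4380 ft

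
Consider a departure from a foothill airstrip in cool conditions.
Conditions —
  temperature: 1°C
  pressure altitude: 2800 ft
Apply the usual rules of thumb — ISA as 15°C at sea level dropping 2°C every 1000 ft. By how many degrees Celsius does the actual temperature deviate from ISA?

ISA-8.4°C

ISA temperature at 2800 ft = 15 − 2 × (2800/1000) = 9.4°C.
Deviation = OAT − ISA = 1 − 9.4 = -8.4°C.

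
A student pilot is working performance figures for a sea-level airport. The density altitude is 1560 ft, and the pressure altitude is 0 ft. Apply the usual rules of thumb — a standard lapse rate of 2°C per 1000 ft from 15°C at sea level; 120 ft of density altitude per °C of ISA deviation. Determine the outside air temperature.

Density altitude − pressure altitude = 1560 − 0 = +1560 ft.
At 120 ft/°C that is an ISA deviation of 1560/120 = +13°C.
ISA temperature at 0 ft = 15 − 2 × (0/1000) = 15°C.
OAT = ISA + deviation = 15 + (+13) = 28°C.

28°C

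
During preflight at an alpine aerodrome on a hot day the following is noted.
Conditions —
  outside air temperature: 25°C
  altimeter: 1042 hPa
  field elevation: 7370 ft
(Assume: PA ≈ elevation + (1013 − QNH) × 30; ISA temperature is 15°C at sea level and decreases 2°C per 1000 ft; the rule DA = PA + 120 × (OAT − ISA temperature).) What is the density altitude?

Pressure altitude = 7370 + (1013 − 1042) × 30 = 7370 + (-870) = 6500 ft.
ISA temperature at 6500 ft = 15 − 2 × (6500/1000) = 2°C.
ISA deviation = 25 − 2 = +23°C.
Density altitude = 6500 + 120 × (23) = 9260 ft.

9260 ft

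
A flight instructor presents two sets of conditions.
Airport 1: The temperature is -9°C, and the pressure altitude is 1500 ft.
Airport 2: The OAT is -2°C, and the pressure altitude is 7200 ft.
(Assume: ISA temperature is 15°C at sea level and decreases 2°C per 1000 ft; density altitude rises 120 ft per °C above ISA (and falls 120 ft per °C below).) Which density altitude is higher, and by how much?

Airport 2 by 7908 ft

Airport 1: ISA temp = 12°C, deviation -21°C, DA = 1500 + 120 × (-21) = -1020 ft.
Airport 2: ISA temp = 0.6°C, deviation -2.6°C, DA = 7200 + 120 × (-2.6) = 6888 ft.
Airport 2 is higher by 6888 − (-1020) = 7908 ft.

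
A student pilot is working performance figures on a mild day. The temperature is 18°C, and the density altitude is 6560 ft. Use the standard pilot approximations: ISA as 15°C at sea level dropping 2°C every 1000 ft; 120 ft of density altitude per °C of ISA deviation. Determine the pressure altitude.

DA = PA + 120 × (OAT − (15 − 2·PA/1000)) = PA + 120·OAT − 1800 + 0.24·PA = 1.24·PA + 120·OAT − 1800.
So 1.24·PA = 6560 − 120 × 18 + 1800 = 6200.
PA = 6200 / 1.24 = 5000 ft.

5000 ft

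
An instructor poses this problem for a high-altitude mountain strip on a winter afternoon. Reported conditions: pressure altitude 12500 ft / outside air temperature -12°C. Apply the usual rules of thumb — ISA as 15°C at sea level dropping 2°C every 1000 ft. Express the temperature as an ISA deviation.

ISA-2°C

ISA temperature at 12500 ft = 15 − 2 × (12500/1000) = -10°C.
Deviation = OAT − ISA = -12 − (-10) = -2°C.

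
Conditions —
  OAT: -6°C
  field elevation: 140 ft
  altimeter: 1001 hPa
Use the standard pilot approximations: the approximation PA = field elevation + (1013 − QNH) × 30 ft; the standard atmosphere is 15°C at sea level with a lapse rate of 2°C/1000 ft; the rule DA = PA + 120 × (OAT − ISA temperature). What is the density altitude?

Pressure altitude = 140 + (1013 − 1001) × 30 = 140 + (+360) = 500 ft.
ISA temperature at 500 ft = 15 − 2 × (500/1000) = 14°C.
ISA deviation = -6 − 14 = -20°C.
Density altitude = 500 + 120 × (-20) = -1900 ft.

-1900 ft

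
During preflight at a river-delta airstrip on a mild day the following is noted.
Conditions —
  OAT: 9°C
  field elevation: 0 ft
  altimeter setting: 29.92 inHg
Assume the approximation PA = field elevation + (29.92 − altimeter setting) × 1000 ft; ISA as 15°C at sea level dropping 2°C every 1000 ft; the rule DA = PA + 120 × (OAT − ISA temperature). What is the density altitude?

-720 ft

Pressure altitude = 0 + (29.92 − 29.92) × 1000 = 0 + (0) = 0 ft.
ISA temperature at 0 ft = 15 − 2 × (0/1000) = 15°C.
ISA deviation = 9 − 15 = -6°C.
Density altitude = 0 + 120 × (-6) = -720 ft.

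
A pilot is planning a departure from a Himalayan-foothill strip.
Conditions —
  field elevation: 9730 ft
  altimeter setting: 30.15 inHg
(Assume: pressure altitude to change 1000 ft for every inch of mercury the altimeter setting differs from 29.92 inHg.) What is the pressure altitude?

9500 ft

Pressure correction = (29.92 − 30.15) × 1000 = -230 ft.
Pressure altitude = 9730 + (-230) = 9500 ft.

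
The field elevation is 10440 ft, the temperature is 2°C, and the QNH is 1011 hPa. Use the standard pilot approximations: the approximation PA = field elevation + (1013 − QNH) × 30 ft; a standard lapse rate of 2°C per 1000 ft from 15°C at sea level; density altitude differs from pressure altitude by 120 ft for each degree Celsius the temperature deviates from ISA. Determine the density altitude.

Pressure altitude = 10440 + (1013 − 1011) × 30 = 10440 + (+60) = 10500 ft.
ISA temperature at 10500 ft = 15 − 2 × (10500/1000) = -6°C.
ISA deviation = 2 − (-6) = +8°C.
Density altitude = 10500 + 120 × (8) = 11460 ft.

11460 ft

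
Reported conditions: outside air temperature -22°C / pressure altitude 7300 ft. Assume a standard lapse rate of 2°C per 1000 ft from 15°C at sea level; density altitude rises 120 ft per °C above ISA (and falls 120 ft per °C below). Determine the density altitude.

4612 ft

ISA temperature at 7300 ft = 15 − 2 × (7300/1000) = 0.4°C.
ISA deviation = -22 − 0.4 = -22.4°C.
Density altitude = 7300 + 120 × (-22.4) = 7300 + (-2688) = 4612 ft.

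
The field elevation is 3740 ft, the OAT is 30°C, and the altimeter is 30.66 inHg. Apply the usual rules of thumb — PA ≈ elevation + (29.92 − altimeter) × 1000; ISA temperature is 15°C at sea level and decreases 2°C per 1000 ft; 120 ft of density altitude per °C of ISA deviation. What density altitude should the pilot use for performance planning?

5520 ft

Pressure altitude = 3740 + (29.92 − 30.66) × 1000 = 3740 + (-740) = 3000 ft.
ISA temperature at 3000 ft = 15 − 2 × (3000/1000) = 9°C.
ISA deviation = 30 − 9 = +21°C.
Density altitude = 3000 + 120 × (21) = 5520 ft.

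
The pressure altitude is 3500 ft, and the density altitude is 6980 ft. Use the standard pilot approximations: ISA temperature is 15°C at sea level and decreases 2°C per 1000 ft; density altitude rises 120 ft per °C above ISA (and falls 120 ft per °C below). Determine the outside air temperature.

Density altitude − pressure altitude = 6980 − 3500 = +3480 ft.
At 120 ft/°C that is an ISA deviation of 3480/120 = +29°C.
ISA temperature at 3500 ft = 15 − 2 × (3500/1000) = 8°C.
OAT = ISA + deviation = 8 + (+29) = 37°C.

37°C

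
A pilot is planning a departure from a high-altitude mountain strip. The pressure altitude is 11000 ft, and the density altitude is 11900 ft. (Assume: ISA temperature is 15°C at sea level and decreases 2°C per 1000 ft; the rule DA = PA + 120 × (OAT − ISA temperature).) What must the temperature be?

0.5°C

Density altitude − pressure altitude = 11900 − 11000 = +900 ft.
At 120 ft/°C that is an ISA deviation of 900/120 = +7.5°C.
ISA temperature at 11000 ft = 15 − 2 × (11000/1000) = -7°C.
OAT = ISA + deviation = -7 + (+7.5) = 0.5°C.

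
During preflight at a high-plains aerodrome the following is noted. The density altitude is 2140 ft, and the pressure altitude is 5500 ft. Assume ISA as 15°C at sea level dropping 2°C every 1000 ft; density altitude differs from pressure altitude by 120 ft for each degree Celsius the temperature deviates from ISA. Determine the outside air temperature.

Density altitude − pressure altitude = 2140 − 5500 = -3360 ft.
At 120 ft/°C that is an ISA deviation of -3360/120 = -28°C.
ISA temperature at 5500 ft = 15 − 2 × (5500/1000) = 4°C.
OAT = ISA + deviation = 4 + (-28) = -24°C.

-24°C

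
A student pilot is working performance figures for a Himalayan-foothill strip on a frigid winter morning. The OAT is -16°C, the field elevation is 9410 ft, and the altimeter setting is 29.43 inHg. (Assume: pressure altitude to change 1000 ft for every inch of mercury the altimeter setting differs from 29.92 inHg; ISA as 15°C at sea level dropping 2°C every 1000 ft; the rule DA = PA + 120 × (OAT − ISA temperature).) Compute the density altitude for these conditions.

8556 ft

Pressure altitude = 9410 + (29.92 − 29.43) × 1000 = 9410 + (+490) = 9900 ft.
ISA temperature at 9900 ft = 15 − 2 × (9900/1000) = -4.8°C.
ISA deviation = -16 − (-4.8) = -11.2°C.
Density altitude = 9900 + 120 × (-11.2) = 8556 ft.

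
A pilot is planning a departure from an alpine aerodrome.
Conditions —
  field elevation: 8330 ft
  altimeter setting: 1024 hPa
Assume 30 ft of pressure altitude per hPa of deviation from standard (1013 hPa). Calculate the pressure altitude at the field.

8000 ft

Pressure correction = (1013 − 1024) × 30 = -330 ft.
Pressure altitude = 8330 + (-330) = 8000 ft.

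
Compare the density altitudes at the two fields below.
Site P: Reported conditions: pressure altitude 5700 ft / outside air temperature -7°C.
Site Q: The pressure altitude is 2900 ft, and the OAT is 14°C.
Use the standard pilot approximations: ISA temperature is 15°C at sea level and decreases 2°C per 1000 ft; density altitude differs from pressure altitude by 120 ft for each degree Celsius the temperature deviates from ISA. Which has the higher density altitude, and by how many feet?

Site P by 952 ft

Site P: ISA temp = 3.6°C, deviation -10.6°C, DA = 5700 + 120 × (-10.6) = 4428 ft.
Site Q: ISA temp = 9.2°C, deviation +4.8°C, DA = 2900 + 120 × 4.8 = 3476 ft.
Site P is higher by 4428 − 3476 = 952 ft.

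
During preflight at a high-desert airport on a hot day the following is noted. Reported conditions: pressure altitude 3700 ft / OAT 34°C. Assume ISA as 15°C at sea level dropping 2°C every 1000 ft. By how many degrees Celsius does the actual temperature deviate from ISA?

ISA temperature at 3700 ft = 15 − 2 × (3700/1000) = 7.6°C.
Deviation = OAT − ISA = 34 − 7.6 = +26.4°C.

ISA+26.4°C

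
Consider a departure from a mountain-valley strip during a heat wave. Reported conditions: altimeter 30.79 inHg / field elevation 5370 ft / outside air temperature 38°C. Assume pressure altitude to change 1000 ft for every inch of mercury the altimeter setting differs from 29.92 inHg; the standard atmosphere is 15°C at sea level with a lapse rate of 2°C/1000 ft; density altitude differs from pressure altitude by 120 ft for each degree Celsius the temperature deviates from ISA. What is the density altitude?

8340 ft

Pressure altitude = 5370 + (29.92 − 30.79) × 1000 = 5370 + (-870) = 4500 ft.
ISA temperature at 4500 ft = 15 − 2 × (4500/1000) = 6°C.
ISA deviation = 38 − 6 = +32°C.
Density altitude = 4500 + 120 × (32) = 8340 ft.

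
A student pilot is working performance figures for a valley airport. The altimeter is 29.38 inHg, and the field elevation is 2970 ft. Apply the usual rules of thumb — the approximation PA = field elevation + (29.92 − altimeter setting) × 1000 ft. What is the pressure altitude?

Pressure correction = (29.92 − 29.38) × 1000 = +540 ft.
Pressure altitude = 2970 + (+540) = 3510 ft.

3510 ft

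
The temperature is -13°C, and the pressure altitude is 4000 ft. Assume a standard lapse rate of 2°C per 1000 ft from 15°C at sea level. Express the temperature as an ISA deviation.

ISA-20°C

ISA temperature at 4000 ft = 15 − 2 × (4000/1000) = 7°C.
Deviation = OAT − ISA = -13 − 7 = -20°C.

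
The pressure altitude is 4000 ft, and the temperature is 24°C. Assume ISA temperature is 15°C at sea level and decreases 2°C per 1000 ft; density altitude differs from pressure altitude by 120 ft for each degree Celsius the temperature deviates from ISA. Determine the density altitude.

6040 ft

ISA temperature at 4000 ft = 15 − 2 × (4000/1000) = 7°C.
ISA deviation = 24 − 7 = +17°C.
Density altitude = 4000 + 120 × (17) = 4000 + (+2040) = 6040 ft.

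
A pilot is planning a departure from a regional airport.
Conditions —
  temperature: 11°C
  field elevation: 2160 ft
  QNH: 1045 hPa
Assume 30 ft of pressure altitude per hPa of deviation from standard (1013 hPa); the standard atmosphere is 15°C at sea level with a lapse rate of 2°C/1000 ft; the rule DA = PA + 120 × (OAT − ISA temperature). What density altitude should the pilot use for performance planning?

1008 ft

Pressure altitude = 2160 + (1013 − 1045) × 30 = 2160 + (-960) = 1200 ft.
ISA temperature at 1200 ft = 15 − 2 × (1200/1000) = 12.6°C.
ISA deviation = 11 − 12.6 = -1.6°C.
Density altitude = 1200 + 120 × (-1.6) = 1008 ft.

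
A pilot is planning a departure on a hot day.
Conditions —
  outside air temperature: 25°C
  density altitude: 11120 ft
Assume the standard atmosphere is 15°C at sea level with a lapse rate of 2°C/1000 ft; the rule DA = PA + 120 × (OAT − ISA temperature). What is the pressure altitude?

DA = PA + 120 × (OAT − (15 − 2·PA/1000)) = PA + 120·OAT − 1800 + 0.24·PA = 1.24·PA + 120·OAT − 1800.
So 1.24·PA = 11120 − 120 × 25 + 1800 = 9920.
PA = 9920 / 1.24 = 8000 ft.

8000 ft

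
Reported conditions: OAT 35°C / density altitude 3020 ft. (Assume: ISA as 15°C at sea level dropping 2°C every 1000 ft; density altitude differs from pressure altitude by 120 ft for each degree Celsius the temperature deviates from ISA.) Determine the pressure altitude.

DA = PA + 120 × (OAT − (15 − 2·PA/1000)) = PA + 120·OAT − 1800 + 0.24·PA = 1.24·PA + 120·OAT − 1800.
So 1.24·PA = 3020 − 120 × 35 + 1800 = 620.
PA = 620 / 1.24 = 500 ft.

500 ft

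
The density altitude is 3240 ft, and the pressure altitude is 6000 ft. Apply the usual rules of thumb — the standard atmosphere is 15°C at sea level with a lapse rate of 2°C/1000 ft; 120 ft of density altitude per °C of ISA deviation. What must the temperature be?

Density altitude − pressure altitude = 3240 − 6000 = -2760 ft.
At 120 ft/°C that is an ISA deviation of -2760/120 = -23°C.
ISA temperature at 6000 ft = 15 − 2 × (6000/1000) = 3°C.
OAT = ISA + deviation = 3 + (-23) = -20°C.

-20°C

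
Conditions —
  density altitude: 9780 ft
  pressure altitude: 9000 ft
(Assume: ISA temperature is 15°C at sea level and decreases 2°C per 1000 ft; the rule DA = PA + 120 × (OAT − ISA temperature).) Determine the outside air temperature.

3.5°C

Density altitude − pressure altitude = 9780 − 9000 = +780 ft.
At 120 ft/°C that is an ISA deviation of 780/120 = +6.5°C.
ISA temperature at 9000 ft = 15 − 2 × (9000/1000) = -3°C.
OAT = ISA + deviation = -3 + (+6.5) = 3.5°C.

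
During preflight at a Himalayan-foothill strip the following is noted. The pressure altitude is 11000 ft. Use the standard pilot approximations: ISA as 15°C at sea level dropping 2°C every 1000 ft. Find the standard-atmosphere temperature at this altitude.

ISA temperature = 15 − 2 × (11000/1000) = 15 − 22 = -7°C.

-7°C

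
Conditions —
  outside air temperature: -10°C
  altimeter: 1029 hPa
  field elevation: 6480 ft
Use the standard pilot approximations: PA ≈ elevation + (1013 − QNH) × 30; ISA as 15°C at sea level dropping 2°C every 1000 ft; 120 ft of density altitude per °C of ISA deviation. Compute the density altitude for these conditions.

Pressure altitude = 6480 + (1013 − 1029) × 30 = 6480 + (-480) = 6000 ft.
ISA temperature at 6000 ft = 15 − 2 × (6000/1000) = 3°C.
ISA deviation = -10 − 3 = -13°C.
Density altitude = 6000 + 120 × (-13) = 4440 ft.

4440 ft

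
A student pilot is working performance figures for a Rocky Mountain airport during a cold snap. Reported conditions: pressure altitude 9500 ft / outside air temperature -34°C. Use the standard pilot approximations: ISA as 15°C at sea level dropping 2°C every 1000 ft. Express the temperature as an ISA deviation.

ISA-30°C

ISA temperature at 9500 ft = 15 − 2 × (9500/1000) = -4°C.
Deviation = OAT − ISA = -34 − (-4) = -30°C.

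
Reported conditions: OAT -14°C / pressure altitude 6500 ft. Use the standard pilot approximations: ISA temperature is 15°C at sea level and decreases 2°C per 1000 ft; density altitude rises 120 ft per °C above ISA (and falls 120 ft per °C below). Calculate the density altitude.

4580 ft

ISA temperature at 6500 ft = 15 − 2 × (6500/1000) = 2°C.
ISA deviation = -14 − 2 = -16°C.
Density altitude = 6500 + 120 × (-16) = 6500 + (-1920) = 4580 ft.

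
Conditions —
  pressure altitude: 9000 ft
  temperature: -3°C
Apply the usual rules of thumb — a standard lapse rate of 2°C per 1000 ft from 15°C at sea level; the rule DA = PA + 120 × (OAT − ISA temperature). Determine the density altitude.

9000 ft

ISA temperature at 9000 ft = 15 − 2 × (9000/1000) = -3°C.
ISA deviation = -3 − (-3) = 0°C.
Density altitude = 9000 + 120 × (0) = 9000 + (0) = 9000 ft.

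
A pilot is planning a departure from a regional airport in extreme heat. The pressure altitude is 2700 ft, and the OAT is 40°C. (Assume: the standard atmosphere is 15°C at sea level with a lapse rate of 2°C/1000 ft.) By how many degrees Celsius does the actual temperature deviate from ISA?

ISA temperature at 2700 ft = 15 − 2 × (2700/1000) = 9.6°C.
Deviation = OAT − ISA = 40 − 9.6 = +30.4°C.

ISA+30.4°C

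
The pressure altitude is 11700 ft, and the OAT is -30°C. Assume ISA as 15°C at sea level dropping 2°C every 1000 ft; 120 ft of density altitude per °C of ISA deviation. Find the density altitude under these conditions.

9108 ft

ISA temperature at 11700 ft = 15 − 2 × (11700/1000) = -8.4°C.
ISA deviation = -30 − (-8.4) = -21.6°C.
Density altitude = 11700 + 120 × (-21.6) = 11700 + (-2592) = 9108 ft.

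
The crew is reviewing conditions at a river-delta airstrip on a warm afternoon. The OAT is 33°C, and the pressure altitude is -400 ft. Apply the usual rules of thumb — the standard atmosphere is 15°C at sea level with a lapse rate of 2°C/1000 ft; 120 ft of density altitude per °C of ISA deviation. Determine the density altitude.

ISA temperature at -400 ft = 15 − 2 × (-400/1000) = 15.8°C.
ISA deviation = 33 − 15.8 = +17.2°C.
Density altitude = -400 + 120 × (17.2) = -400 + (+2064) = 1664 ft.

1664 ft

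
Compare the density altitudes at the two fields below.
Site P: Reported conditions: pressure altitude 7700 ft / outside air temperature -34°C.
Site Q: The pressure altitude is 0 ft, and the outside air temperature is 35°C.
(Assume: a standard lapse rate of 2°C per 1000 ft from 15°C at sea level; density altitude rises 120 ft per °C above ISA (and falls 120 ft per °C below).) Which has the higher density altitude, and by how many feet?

Site P by 1268 ft

Site P: ISA temp = -0.4°C, deviation -33.6°C, DA = 7700 + 120 × (-33.6) = 3668 ft.
Site Q: ISA temp = 15°C, deviation +20°C, DA = 0 + 120 × 20 = 2400 ft.
Site P is higher by 3668 − 2400 = 1268 ft.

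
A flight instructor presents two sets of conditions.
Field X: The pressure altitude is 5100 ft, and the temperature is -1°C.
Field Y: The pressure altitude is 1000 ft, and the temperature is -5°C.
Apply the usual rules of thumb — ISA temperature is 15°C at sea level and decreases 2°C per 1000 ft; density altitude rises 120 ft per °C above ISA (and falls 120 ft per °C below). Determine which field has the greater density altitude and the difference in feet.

Field X: ISA temp = 4.8°C, deviation -5.8°C, DA = 5100 + 120 × (-5.8) = 4404 ft.
Field Y: ISA temp = 13°C, deviation -18°C, DA = 1000 + 120 × (-18) = -1160 ft.
Field X is higher by 4404 − (-1160) = 5564 ft.

Field X by 5564 ft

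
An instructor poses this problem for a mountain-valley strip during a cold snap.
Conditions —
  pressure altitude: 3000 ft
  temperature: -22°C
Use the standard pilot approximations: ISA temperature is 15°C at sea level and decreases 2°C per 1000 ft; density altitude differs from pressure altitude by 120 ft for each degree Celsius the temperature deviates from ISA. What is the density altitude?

ISA temperature at 3000 ft = 15 − 2 × (3000/1000) = 9°C.
ISA deviation = -22 − 9 = -31°C.
Density altitude = 3000 + 120 × (-31) = 3000 + (-3720) = -720 ft.

-720 ft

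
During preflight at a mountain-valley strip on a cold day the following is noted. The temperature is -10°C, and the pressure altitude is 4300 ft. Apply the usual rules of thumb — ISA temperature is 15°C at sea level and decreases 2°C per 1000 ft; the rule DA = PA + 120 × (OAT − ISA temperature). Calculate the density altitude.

2332 ft

ISA temperature at 4300 ft = 15 − 2 × (4300/1000) = 6.4°C.
ISA deviation = -10 − 6.4 = -16.4°C.
Density altitude = 4300 + 120 × (-16.4) = 4300 + (-1968) = 2332 ft.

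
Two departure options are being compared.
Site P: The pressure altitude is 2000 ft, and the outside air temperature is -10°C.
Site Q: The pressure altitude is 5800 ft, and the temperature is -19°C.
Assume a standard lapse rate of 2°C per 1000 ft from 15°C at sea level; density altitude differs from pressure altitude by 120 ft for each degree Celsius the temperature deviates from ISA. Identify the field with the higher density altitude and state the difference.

Site P: ISA temp = 11°C, deviation -21°C, DA = 2000 + 120 × (-21) = -520 ft.
Site Q: ISA temp = 3.4°C, deviation -22.4°C, DA = 5800 + 120 × (-22.4) = 3112 ft.
Site Q is higher by 3112 − (-520) = 3632 ft.

Site Q by 3632 ft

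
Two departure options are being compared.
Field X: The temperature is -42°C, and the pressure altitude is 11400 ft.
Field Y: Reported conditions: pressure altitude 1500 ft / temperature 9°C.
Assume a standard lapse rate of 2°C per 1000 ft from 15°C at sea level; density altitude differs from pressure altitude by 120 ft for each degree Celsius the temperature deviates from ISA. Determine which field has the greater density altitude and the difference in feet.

Field X: ISA temp = -7.8°C, deviation -34.2°C, DA = 11400 + 120 × (-34.2) = 7296 ft.
Field Y: ISA temp = 12°C, deviation -3°C, DA = 1500 + 120 × (-3) = 1140 ft.
Field X is higher by 7296 − 1140 = 6156 ft.

Field X by 6156 ft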